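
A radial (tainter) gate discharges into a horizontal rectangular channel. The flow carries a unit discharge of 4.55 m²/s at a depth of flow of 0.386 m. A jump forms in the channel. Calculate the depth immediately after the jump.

V₁ = q/y₁ = 4.55/0.386 = 11.8 m/s. Fr₁ = V₁/√(g·y₁) = 11.8/√(9.81×0.386) = 6.06.
Conjugate-depth relation: y₂/y₁ = ½[√(1 + 8Fr₁²) − 1] = ½[√294.5 − 1] = 8.08.
y₂ = 8.08 × 0.386 = 3.12 m.

y₂ = 3.12 m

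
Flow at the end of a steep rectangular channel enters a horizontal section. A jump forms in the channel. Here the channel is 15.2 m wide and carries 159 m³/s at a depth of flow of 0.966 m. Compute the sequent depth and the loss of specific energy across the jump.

q = Q/b = 159/15.2 = 10.5 m²/s; V₁ = q/y₁ = 10.8 m/s. Fr₁ = V₁/√(g·y₁) = 3.52.
Bélanger equation: y₂/y₁ = ½[√(1 + 8Fr₁²) − 1] = ½[√99.99 − 1] = 4.50.
y₂ = 4.50 × 0.966 = 4.35 m.
V₂ = q/y₂ = 10.5/4.35 = 2.41 m/s. E₁ = y₁ + V₁²/2g = 6.94 m; E₂ = y₂ + V₂²/2g = 4.64 m. ΔE = E₁ − E₂ = 2.30 m.

y₂ = 4.35 m; ΔE = 2.30 m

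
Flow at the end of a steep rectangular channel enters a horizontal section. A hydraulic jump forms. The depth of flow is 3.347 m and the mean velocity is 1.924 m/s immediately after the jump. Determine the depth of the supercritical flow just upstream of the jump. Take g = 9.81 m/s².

y₁ = 0.6344 m

Fr₂ = V₂/√(g·y₂) = 1.924/√(9.81×3.347) = 0.3358.
From the momentum equation (using Fr₂), y₁/y₂ = ½[√(1 + 8Fr₂²) − 1] = ½[√1.9019 − 1] = 0.1896.
y₁ = 0.1896 × 3.347 = 0.6344 m.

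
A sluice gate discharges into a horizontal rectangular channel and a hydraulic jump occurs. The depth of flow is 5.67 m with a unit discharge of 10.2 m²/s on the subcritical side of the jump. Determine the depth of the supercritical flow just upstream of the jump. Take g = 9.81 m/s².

y₁ = 0.597 m

V₂ = q/y₂ = 10.2/5.67 = 1.80 m/s; Fr₂ = V₂/√(g·y₂) = 0.241.
Since the conjugate-depth ratio holds either way, y₁/y₂ = ½[√(1 + 8Fr₂²) − 1] = ½[√1.465 − 1] = 0.105.
y₁ = 0.105 × 5.67 = 0.597 m.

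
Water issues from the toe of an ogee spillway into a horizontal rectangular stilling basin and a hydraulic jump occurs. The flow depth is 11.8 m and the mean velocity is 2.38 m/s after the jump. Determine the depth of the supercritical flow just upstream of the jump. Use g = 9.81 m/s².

Fr₂ = V₂/√(g·y₂) = 2.38/√(9.81×11.8) = 0.221.
The Bélanger relation is symmetric: y₁/y₂ = ½[√(1 + 8Fr₂²) − 1] = ½[√1.391 − 1] = 0.0898.
y₁ = 0.0898 × 11.8 = 1.06 m.

y₁ = 1.06 m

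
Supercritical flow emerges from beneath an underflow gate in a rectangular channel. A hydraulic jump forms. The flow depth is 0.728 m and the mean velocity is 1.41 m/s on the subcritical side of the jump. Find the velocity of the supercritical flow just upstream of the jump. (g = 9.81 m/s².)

Fr₂ = V₂/√(g·y₂) = 1.41/√(9.81×0.728) = 0.528.
From the momentum equation (using Fr₂), y₁/y₂ = ½[√(1 + 8Fr₂²) − 1] = ½[√3.227 − 1] = 0.398.
y₁ = 0.398 × 0.728 = 0.290 m.
V₁ = q/y₁ = 1.03/0.290 = 3.54 m/s.

V₁ = 3.54 m/s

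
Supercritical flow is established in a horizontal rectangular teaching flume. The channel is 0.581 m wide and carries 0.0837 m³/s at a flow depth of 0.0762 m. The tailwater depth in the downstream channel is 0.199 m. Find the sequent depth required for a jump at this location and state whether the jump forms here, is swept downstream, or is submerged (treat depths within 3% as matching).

q = Q/b = 0.0837/0.581 = 0.144 m²/s; V₁ = q/y₁ = 1.89 m/s. Fr₁ = V₁/√(g·y₁) = 2.19.
Sequent-depth ratio: y₂/y₁ = ½[√(1 + 8Fr₁²) − 1] = ½[√39.25 − 1] = 2.63.
y₂ = 2.63 × 0.0762 = 0.201 m.
Tailwater y_tw = 0.199 m: y_tw ≈ y₂, so the jump forms here.

y₂ = 0.201 m; the jump forms here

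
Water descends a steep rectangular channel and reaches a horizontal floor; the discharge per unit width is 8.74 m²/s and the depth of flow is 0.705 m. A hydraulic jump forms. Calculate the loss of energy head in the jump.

V₁ = q/y₁ = 8.74/0.705 = 12.4 m/s. Fr₁ = V₁/√(g·y₁) = 12.4/√(9.81×0.705) = 4.71.
By Bélanger, y₂/y₁ = ½[√(1 + 8Fr₁²) − 1] = ½[√178.8 − 1] = 6.19.
y₂ = 6.19 × 0.705 = 4.36 m.
Head loss: ΔE = (y₂ − y₁)³/(4y₁y₂) = (4.36 − 0.705)³/(4×0.705×4.36) = 48.9/12.3 = 3.97 m.

ΔE = 3.97 m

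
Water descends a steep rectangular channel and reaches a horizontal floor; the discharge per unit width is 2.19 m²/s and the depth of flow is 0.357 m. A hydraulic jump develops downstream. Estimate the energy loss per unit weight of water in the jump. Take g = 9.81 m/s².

V₁ = q/y₁ = 2.19/0.357 = 6.13 m/s. Fr₁ = V₁/√(g·y₁) = 6.13/√(9.81×0.357) = 3.28.
From the momentum equation for a rectangular channel, y₂/y₁ = ½[√(1 + 8Fr₁²) − 1] = ½[√86.96 − 1] = 4.16.
y₂ = 4.16 × 0.357 = 1.49 m.
V₂ = q/y₂ = 2.19/1.49 = 1.47 m/s. E₁ = y₁ + V₁²/2g = 2.28 m; E₂ = y₂ + V₂²/2g = 1.60 m. ΔE = E₁ − E₂ = 0.678 m.

ΔE = 0.678 m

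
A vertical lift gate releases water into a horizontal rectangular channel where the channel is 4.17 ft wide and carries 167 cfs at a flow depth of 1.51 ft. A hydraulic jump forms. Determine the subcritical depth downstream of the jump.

y₂ = 7.40 ft

q = Q/b = 167/4.17 = 40.0 ft²/s; V₁ = q/y₁ = 26.5 ft/s. Fr₁ = V₁/√(g·y₁) = 3.80.
Sequent-depth ratio: y₂/y₁ = ½[√(1 + 8Fr₁²) − 1] = ½[√116.7 − 1] = 4.90.
y₂ = 4.90 × 1.51 = 7.40 ft.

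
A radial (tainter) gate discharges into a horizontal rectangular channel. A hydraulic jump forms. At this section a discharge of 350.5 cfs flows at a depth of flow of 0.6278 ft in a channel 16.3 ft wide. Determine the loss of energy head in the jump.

q = Q/b = 350.5/16.3 = 21.50 ft²/s; V₁ = q/y₁ = 34.25 ft/s. Fr₁ = V₁/√(g·y₁) = 7.618.
By Bélanger, y₂/y₁ = ½[√(1 + 8Fr₁²) − 1] = ½[√465.27 − 1] = 10.29.
y₂ = 10.29 × 0.6278 = 6.457 ft.
Head loss: ΔE = (y₂ − y₁)³/(4y₁y₂) = (6.457 − 0.6278)³/(4×0.6278×6.457) = 198.1/16.21 = 12.22 ft.

ΔE = 12.22 ft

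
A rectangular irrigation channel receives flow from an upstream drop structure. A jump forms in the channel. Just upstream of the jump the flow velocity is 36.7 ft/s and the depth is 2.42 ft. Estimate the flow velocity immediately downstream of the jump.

Fr₁ = V₁/√(g·y₁) = 36.7/√(32.2×2.42) = 4.16.
By Bélanger, y₂/y₁ = ½[√(1 + 8Fr₁²) − 1] = ½[√139.3 − 1] = 5.40.
y₂ = 5.40 × 2.42 = 13.1 ft.
q = V₁·y₁ = 36.7 × 2.42 = 88.8 ft²/s.
V₂ = q/y₂ = 88.8/13.1 = 6.80 ft/s.

V₂ = 6.80 ft/s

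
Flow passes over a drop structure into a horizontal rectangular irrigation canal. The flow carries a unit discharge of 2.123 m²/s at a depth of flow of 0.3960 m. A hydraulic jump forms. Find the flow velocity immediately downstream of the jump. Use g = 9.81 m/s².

V₁ = q/y₁ = 2.123/0.3960 = 5.361 m/s. Fr₁ = V₁/√(g·y₁) = 5.361/√(9.81×0.3960) = 2.720.
By Bélanger, y₂/y₁ = ½[√(1 + 8Fr₁²) − 1] = ½[√60.188 − 1] = 3.379.
y₂ = 3.379 × 0.3960 = 1.338 m.
V₂ = q/y₂ = 2.123/1.338 = 1.587 m/s.

V₂ = 1.587 m/s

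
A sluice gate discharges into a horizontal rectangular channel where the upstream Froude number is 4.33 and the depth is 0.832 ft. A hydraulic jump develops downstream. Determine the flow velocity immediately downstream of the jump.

V₂ = 3.97 ft/s

Fr₁ = 4.33 (given).
Sequent-depth ratio: y₂/y₁ = ½[√(1 + 8Fr₁²) − 1] = ½[√151.0 − 1] = 5.64.
y₂ = 5.64 × 0.832 = 4.70 ft.
V₁ = Fr₁·√(g·y₁) = 4.33×√(32.2×0.832) = 22.4 ft/s; q = V₁·y₁ = 18.6 ft²/s.
V₂ = q/y₂ = 18.6/4.70 = 3.97 ft/s.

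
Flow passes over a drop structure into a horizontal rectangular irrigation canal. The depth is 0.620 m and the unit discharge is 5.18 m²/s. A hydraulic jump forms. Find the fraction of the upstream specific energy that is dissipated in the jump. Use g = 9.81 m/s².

ΔE/E₁ = 0.314 (31.4%)

V₁ = q/y₁ = 5.18/0.620 = 8.35 m/s. Fr₁ = V₁/√(g·y₁) = 8.35/√(9.81×0.620) = 3.39.
By Bélanger, y₂/y₁ = ½[√(1 + 8Fr₁²) − 1] = ½[√92.81 − 1] = 4.32.
y₂ = 4.32 × 0.620 = 2.68 m.
E₁ = y₁ + V₁²/2g = 4.18 m. ΔE = (y₂ − y₁)³/(4y₁y₂) = 1.31 m. ΔE/E₁ = 1.31/4.18 = 0.314.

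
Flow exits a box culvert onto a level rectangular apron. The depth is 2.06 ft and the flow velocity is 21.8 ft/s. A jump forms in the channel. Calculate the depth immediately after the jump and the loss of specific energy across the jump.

Fr₁ = V₁/√(g·y₁) = 21.8/√(32.2×2.06) = 2.68.
Bélanger equation: y₂/y₁ = ½[√(1 + 8Fr₁²) − 1] = ½[√58.32 − 1] = 3.32.
y₂ = 3.32 × 2.06 = 6.84 ft.
q = V₁·y₁ = 21.8 × 2.06 = 44.9 ft²/s. V₂ = q/y₂ = 44.9/6.84 = 6.57 ft/s. E₁ = y₁ + V₁²/2g = 9.44 ft; E₂ = y₂ + V₂²/2g = 7.51 ft. ΔE = E₁ − E₂ = 1.93 ft.

y₂ = 6.84 ft; ΔE = 1.93 ft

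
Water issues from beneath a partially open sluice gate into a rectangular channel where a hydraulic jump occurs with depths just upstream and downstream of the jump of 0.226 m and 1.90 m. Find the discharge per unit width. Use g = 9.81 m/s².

q = 2.12 m²/s

For a rectangular channel the momentum equation gives q² = ½·g·y₁·y₂·(y₁ + y₂) = ½×9.81×0.226×1.90×2.13 = 4.48.
q = √4.48 = 2.12 m²/s.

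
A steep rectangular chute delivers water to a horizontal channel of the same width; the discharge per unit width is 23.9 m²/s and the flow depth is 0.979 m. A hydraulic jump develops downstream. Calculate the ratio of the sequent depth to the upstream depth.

y₂/y₁ = 10.7

V₁ = q/y₁ = 23.9/0.979 = 24.4 m/s. Fr₁ = V₁/√(g·y₁) = 24.4/√(9.81×0.979) = 7.88.
By Bélanger, y₂/y₁ = ½[√(1 + 8Fr₁²) − 1] = ½[√497.4 − 1] = 10.7.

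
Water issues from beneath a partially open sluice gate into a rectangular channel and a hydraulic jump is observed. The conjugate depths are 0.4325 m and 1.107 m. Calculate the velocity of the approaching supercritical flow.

For a rectangular channel the momentum equation gives q² = ½·g·y₁·y₂·(y₁ + y₂) = ½×9.81×0.4325×1.107×1.539 = 3.615.
q = √3.615 = 1.901 m²/s.
V₁ = q/y₁ = 1.901/0.4325 = 4.396 m/s.

V₁ = 4.396 m/s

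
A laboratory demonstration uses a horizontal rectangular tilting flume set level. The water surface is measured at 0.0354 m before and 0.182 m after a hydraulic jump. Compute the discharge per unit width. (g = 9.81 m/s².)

q = 0.0829 m²/s

For a rectangular channel the momentum equation gives q² = ½·g·y₁·y₂·(y₁ + y₂) = ½×9.81×0.0354×0.182×0.217 = 0.00687.
q = √0.00687 = 0.0829 m²/s.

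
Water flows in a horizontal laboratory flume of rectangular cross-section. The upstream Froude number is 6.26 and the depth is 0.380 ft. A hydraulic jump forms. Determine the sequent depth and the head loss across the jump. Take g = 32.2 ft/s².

Fr₁ = 6.26 (given).
By Bélanger, y₂/y₁ = ½[√(1 + 8Fr₁²) − 1] = ½[√314.5 − 1] = 8.37.
y₂ = 8.37 × 0.380 = 3.18 ft.
Head loss: ΔE = (y₂ − y₁)³/(4y₁y₂) = (3.18 − 0.380)³/(4×0.380×3.18) = 21.9/4.83 = 4.54 ft.

y₂ = 3.18 ft; ΔE = 4.54 ft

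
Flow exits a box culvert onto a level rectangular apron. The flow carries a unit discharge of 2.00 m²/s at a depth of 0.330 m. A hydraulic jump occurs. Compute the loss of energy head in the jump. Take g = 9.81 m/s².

V₁ = q/y₁ = 2.00/0.330 = 6.06 m/s. Fr₁ = V₁/√(g·y₁) = 6.06/√(9.81×0.330) = 3.37.
From the momentum equation for a rectangular channel, y₂/y₁ = ½[√(1 + 8Fr₁²) − 1] = ½[√91.77 − 1] = 4.29.
y₂ = 4.29 × 0.330 = 1.42 m.
Head loss: ΔE = (y₂ − y₁)³/(4y₁y₂) = (1.42 − 0.330)³/(4×0.330×1.42) = 1.28/1.87 = 0.685 m.

ΔE = 0.685 m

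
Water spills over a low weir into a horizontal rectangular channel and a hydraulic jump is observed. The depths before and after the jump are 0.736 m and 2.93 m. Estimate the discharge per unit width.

For a rectangular channel the momentum equation gives q² = ½·g·y₁·y₂·(y₁ + y₂) = ½×9.81×0.736×2.93×3.67 = 38.8.
q = √38.8 = 6.23 m²/s.

q = 6.23 m²/s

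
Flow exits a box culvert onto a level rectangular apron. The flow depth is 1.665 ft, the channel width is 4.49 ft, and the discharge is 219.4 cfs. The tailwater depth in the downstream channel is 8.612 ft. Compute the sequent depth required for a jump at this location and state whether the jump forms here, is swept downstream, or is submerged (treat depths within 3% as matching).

y₂ = 8.642 ft; the jump forms here

q = Q/b = 219.4/4.49 = 48.86 ft²/s; V₁ = q/y₁ = 29.35 ft/s. Fr₁ = V₁/√(g·y₁) = 4.008.
Bélanger equation: y₂/y₁ = ½[√(1 + 8Fr₁²) − 1] = ½[√129.52 − 1] = 5.190.
y₂ = 5.190 × 1.665 = 8.642 ft.
Tailwater y_tw = 8.612 ft: y_tw ≈ y₂, so the jump forms here.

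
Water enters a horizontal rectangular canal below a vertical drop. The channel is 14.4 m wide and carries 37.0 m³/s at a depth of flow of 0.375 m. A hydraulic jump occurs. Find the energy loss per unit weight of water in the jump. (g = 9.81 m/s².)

ΔE = 0.937 m

q = Q/b = 37.0/14.4 = 2.57 m²/s; V₁ = q/y₁ = 6.85 m/s. Fr₁ = V₁/√(g·y₁) = 3.57.
Bélanger equation: y₂/y₁ = ½[√(1 + 8Fr₁²) − 1] = ½[√103.1 − 1] = 4.58.
y₂ = 4.58 × 0.375 = 1.72 m.
Head loss: ΔE = (y₂ − y₁)³/(4y₁y₂) = (1.72 − 0.375)³/(4×0.375×1.72) = 2.41/2.57 = 0.937 m.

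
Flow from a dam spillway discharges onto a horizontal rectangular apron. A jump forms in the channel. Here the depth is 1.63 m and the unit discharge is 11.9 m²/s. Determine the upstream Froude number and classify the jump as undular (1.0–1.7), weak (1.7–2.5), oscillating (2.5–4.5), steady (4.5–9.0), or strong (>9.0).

Fr₁ = 1.83; weak jump

V₁ = q/y₁ = 11.9/1.63 = 7.30 m/s. Fr₁ = V₁/√(g·y₁) = 7.30/√(9.81×1.63) = 1.83.
Fr₁ = 1.83 lies in the weak range.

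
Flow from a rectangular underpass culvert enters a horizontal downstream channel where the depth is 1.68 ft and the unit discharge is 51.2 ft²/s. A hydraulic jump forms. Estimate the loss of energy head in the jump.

ΔE = 6.56 ft

V₁ = q/y₁ = 51.2/1.68 = 30.5 ft/s. Fr₁ = V₁/√(g·y₁) = 30.5/√(32.2×1.68) = 4.14.
Sequent-depth ratio: y₂/y₁ = ½[√(1 + 8Fr₁²) − 1] = ½[√138.4 − 1] = 5.38.
y₂ = 5.38 × 1.68 = 9.04 ft.
Head loss: ΔE = (y₂ − y₁)³/(4y₁y₂) = (9.04 − 1.68)³/(4×1.68×9.04) = 399/60.8 = 6.56 ft.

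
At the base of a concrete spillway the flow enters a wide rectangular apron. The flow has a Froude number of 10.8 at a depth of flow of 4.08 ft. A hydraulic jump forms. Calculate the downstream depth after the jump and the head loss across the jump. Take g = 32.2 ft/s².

Fr₁ = 10.8 (given).
Conjugate-depth relation: y₂/y₁ = ½[√(1 + 8Fr₁²) − 1] = ½[√934.1 − 1] = 14.8.
y₂ = 14.8 × 4.08 = 60.3 ft.
V₁ = Fr₁·√(g·y₁) = 10.8×√(32.2×4.08) = 124 ft/s; q = V₁·y₁ = 505 ft²/s. V₂ = q/y₂ = 505/60.3 = 8.37 ft/s. E₁ = y₁ + V₁²/2g = 242 ft; E₂ = y₂ + V₂²/2g = 61.4 ft. ΔE = E₁ − E₂ = 181 ft.

y₂ = 60.3 ft; ΔE = 181 ft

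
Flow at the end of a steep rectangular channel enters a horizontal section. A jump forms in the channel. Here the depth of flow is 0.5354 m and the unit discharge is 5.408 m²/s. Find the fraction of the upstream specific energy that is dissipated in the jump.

V₁ = q/y₁ = 5.408/0.5354 = 10.10 m/s. Fr₁ = V₁/√(g·y₁) = 10.10/√(9.81×0.5354) = 4.407.
From the momentum equation for a rectangular channel, y₂/y₁ = ½[√(1 + 8Fr₁²) − 1] = ½[√156.40 − 1] = 5.753.
y₂ = 5.753 × 0.5354 = 3.080 m.
E₁ = y₁ + V₁²/2g = 5.736 m. ΔE = (y₂ − y₁)³/(4y₁y₂) = 2.498 m. ΔE/E₁ = 2.498/5.736 = 0.436.

ΔE/E₁ = 0.436 (43.6%)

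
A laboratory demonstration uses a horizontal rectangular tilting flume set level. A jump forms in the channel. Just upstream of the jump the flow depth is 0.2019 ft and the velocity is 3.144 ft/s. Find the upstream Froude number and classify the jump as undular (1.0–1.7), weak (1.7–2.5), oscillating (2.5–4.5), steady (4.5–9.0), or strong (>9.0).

Fr₁ = V₁/√(g·y₁) = 3.144/√(32.2×0.2019) = 1.233.
Fr₁ = 1.233 lies in the undular range.

Fr₁ = 1.233; undular jump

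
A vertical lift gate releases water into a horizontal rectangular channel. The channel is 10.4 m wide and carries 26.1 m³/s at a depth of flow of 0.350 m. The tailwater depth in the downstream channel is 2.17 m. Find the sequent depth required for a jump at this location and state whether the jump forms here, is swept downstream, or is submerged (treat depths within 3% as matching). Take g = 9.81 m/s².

y₂ = 1.75 m; the jump is submerged

q = Q/b = 26.1/10.4 = 2.51 m²/s; V₁ = q/y₁ = 7.17 m/s. Fr₁ = V₁/√(g·y₁) = 3.87.
From the momentum equation for a rectangular channel, y₂/y₁ = ½[√(1 + 8Fr₁²) − 1] = ½[√120.8 − 1] = 5.00.
y₂ = 5.00 × 0.350 = 1.75 m.
Tailwater y_tw = 2.17 m: y_tw > y₂, so the jump is submerged.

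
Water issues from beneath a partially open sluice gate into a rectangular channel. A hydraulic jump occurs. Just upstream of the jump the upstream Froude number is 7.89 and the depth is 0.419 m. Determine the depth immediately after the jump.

y₂ = 4.47 m

Fr₁ = 7.89 (given).
Bélanger equation: y₂/y₁ = ½[√(1 + 8Fr₁²) − 1] = ½[√499.0 − 1] = 10.7.
y₂ = 10.7 × 0.419 = 4.47 m.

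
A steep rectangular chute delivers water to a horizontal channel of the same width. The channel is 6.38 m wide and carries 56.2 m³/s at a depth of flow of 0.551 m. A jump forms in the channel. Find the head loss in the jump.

ΔE = 8.34 m

q = Q/b = 56.2/6.38 = 8.81 m²/s; V₁ = q/y₁ = 16.0 m/s. Fr₁ = V₁/√(g·y₁) = 6.88.
Sequent-depth ratio: y₂/y₁ = ½[√(1 + 8Fr₁²) − 1] = ½[√379.3 − 1] = 9.24.
y₂ = 9.24 × 0.551 = 5.09 m.
V₂ = q/y₂ = 8.81/5.09 = 1.73 m/s. E₁ = y₁ + V₁²/2g = 13.6 m; E₂ = y₂ + V₂²/2g = 5.24 m. ΔE = E₁ − E₂ = 8.34 m.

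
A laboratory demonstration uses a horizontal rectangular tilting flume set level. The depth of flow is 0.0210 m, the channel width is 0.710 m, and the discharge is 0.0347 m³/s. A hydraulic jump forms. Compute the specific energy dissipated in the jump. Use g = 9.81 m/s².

ΔE = 0.149 m

q = Q/b = 0.0347/0.710 = 0.0489 m²/s; V₁ = q/y₁ = 2.33 m/s. Fr₁ = V₁/√(g·y₁) = 5.13.
Conjugate-depth relation: y₂/y₁ = ½[√(1 + 8Fr₁²) − 1] = ½[√211.3 − 1] = 6.77.
y₂ = 6.77 × 0.0210 = 0.142 m.
V₂ = q/y₂ = 0.0489/0.142 = 0.344 m/s. E₁ = y₁ + V₁²/2g = 0.297 m; E₂ = y₂ + V₂²/2g = 0.148 m. ΔE = E₁ − E₂ = 0.149 m.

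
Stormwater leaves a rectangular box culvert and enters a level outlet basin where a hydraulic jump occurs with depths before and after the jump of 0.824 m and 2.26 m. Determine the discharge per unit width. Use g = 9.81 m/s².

For a rectangular channel the momentum equation gives q² = ½·g·y₁·y₂·(y₁ + y₂) = ½×9.81×0.824×2.26×3.08 = 28.2.
q = √28.2 = 5.31 m²/s.

q = 5.31 m²/s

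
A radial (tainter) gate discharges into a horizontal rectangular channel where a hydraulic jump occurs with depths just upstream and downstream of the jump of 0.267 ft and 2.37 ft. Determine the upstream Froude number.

For a rectangular channel the momentum equation gives q² = ½·g·y₁·y₂·(y₁ + y₂) = ½×32.2×0.267×2.37×2.64 = 26.9.
q = √26.9 = 5.18 ft²/s.
V₁ = q/y₁ = 19.4 ft/s; Fr₁ = V₁/√(g·y₁) = 6.62.

Fr₁ = 6.62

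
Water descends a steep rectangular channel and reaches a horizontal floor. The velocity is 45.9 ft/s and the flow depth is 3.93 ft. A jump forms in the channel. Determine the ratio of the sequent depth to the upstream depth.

y₂/y₁ = 5.29

Fr₁ = V₁/√(g·y₁) = 45.9/√(32.2×3.93) = 4.08.
Bélanger equation: y₂/y₁ = ½[√(1 + 8Fr₁²) − 1] = ½[√134.2 − 1] = 5.29.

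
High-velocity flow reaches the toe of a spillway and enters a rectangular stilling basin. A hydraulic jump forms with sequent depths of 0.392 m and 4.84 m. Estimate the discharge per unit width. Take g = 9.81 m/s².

q = 6.98 m²/s

For a rectangular channel the momentum equation gives q² = ½·g·y₁·y₂·(y₁ + y₂) = ½×9.81×0.392×4.84×5.23 = 48.7.
q = √48.7 = 6.98 m²/s.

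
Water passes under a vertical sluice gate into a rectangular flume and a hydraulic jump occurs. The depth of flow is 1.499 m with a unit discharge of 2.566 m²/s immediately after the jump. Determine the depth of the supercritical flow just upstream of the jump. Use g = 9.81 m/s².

V₂ = q/y₂ = 2.566/1.499 = 1.712 m/s; Fr₂ = V₂/√(g·y₂) = 0.4464.
Applying the sequent-depth relation in reverse, y₁/y₂ = ½[√(1 + 8Fr₂²) − 1] = ½[√2.5942 − 1] = 0.3053.
y₁ = 0.3053 × 1.499 = 0.4577 m.

y₁ = 0.4577 m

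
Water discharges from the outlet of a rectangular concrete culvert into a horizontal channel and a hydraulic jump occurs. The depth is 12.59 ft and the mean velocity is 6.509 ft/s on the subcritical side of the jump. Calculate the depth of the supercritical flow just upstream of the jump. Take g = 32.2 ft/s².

y₁ = 2.235 ft

Fr₂ = V₂/√(g·y₂) = 6.509/√(32.2×12.59) = 0.3233.
Since the conjugate-depth ratio holds either way, y₁/y₂ = ½[√(1 + 8Fr₂²) − 1] = ½[√1.8361 − 1] = 0.1775.
y₁ = 0.1775 × 12.59 = 2.235 ft.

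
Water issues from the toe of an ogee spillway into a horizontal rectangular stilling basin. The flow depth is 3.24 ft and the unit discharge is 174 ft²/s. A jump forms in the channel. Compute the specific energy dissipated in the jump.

ΔE = 24.6 ft

V₁ = q/y₁ = 174/3.24 = 53.7 ft/s. Fr₁ = V₁/√(g·y₁) = 53.7/√(32.2×3.24) = 5.26.
By Bélanger, y₂/y₁ = ½[√(1 + 8Fr₁²) − 1] = ½[√222.2 − 1] = 6.95.
y₂ = 6.95 × 3.24 = 22.5 ft.
Head loss: ΔE = (y₂ − y₁)³/(4y₁y₂) = (22.5 − 3.24)³/(4×3.24×22.5) = 7173/292 = 24.6 ft.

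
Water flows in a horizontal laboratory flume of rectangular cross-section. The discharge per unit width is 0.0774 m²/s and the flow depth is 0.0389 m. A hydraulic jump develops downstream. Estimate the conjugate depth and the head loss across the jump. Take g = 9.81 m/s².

y₂ = 0.159 m; ΔE = 0.0698 m

V₁ = q/y₁ = 0.0774/0.0389 = 1.99 m/s. Fr₁ = V₁/√(g·y₁) = 1.99/√(9.81×0.0389) = 3.22.
Sequent-depth ratio: y₂/y₁ = ½[√(1 + 8Fr₁²) − 1] = ½[√84.00 − 1] = 4.08.
y₂ = 4.08 × 0.0389 = 0.159 m.
Head loss: ΔE = (y₂ − y₁)³/(4y₁y₂) = (0.159 − 0.0389)³/(4×0.0389×0.159) = 0.00172/0.0247 = 0.0698 m.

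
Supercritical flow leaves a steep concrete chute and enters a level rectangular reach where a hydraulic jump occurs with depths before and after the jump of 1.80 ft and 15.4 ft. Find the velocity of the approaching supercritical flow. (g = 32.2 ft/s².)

V₁ = 48.7 ft/s

For a rectangular channel the momentum equation gives q² = ½·g·y₁·y₂·(y₁ + y₂) = ½×32.2×1.80×15.4×17.2 = 7676.
q = √7676 = 87.6 ft²/s.
V₁ = q/y₁ = 87.6/1.80 = 48.7 ft/s.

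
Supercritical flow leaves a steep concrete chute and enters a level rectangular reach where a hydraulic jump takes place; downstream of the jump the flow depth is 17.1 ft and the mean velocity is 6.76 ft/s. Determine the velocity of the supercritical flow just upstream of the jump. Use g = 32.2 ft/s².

Fr₂ = V₂/√(g·y₂) = 6.76/√(32.2×17.1) = 0.288.
The Bélanger relation is symmetric: y₁/y₂ = ½[√(1 + 8Fr₂²) − 1] = ½[√1.664 − 1] = 0.145.
y₁ = 0.145 × 17.1 = 2.48 ft.
V₁ = q/y₁ = 116/2.48 = 46.6 ft/s.

V₁ = 46.6 ft/s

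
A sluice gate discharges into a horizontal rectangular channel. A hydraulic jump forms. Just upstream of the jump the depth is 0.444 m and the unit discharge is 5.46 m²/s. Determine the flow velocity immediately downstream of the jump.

V₂ = 1.57 m/s

V₁ = q/y₁ = 5.46/0.444 = 12.3 m/s. Fr₁ = V₁/√(g·y₁) = 12.3/√(9.81×0.444) = 5.89.
By Bélanger, y₂/y₁ = ½[√(1 + 8Fr₁²) − 1] = ½[√278.8 − 1] = 7.85.
y₂ = 7.85 × 0.444 = 3.48 m.
V₂ = q/y₂ = 5.46/3.48 = 1.57 m/s.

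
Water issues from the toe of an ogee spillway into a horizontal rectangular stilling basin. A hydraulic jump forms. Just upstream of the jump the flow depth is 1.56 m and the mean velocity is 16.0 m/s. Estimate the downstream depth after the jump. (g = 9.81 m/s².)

Fr₁ = V₁/√(g·y₁) = 16.0/√(9.81×1.56) = 4.09.
Conjugate-depth relation: y₂/y₁ = ½[√(1 + 8Fr₁²) − 1] = ½[√134.8 − 1] = 5.31.
y₂ = 5.31 × 1.56 = 8.28 m.

y₂ = 8.28 m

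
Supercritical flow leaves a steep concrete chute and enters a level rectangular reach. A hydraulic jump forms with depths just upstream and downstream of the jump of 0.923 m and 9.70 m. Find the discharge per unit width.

q = 21.6 m²/s

For a rectangular channel the momentum equation gives q² = ½·g·y₁·y₂·(y₁ + y₂) = ½×9.81×0.923×9.70×10.6 = 467.
q = √467 = 21.6 m²/s.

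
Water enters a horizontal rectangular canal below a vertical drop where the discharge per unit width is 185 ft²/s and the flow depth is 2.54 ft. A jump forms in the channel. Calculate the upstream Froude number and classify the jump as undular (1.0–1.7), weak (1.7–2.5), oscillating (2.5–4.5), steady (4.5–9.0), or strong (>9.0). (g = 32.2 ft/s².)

V₁ = q/y₁ = 185/2.54 = 72.8 ft/s. Fr₁ = V₁/√(g·y₁) = 72.8/√(32.2×2.54) = 8.05.
Fr₁ = 8.05 lies in the steady range.

Fr₁ = 8.05; steady jump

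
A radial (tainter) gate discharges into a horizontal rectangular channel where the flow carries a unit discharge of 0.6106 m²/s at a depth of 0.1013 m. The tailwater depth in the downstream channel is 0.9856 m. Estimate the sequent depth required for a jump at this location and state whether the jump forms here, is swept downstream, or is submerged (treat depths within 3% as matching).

y₂ = 0.8171 m; the jump is submerged

V₁ = q/y₁ = 0.6106/0.1013 = 6.028 m/s. Fr₁ = V₁/√(g·y₁) = 6.028/√(9.81×0.1013) = 6.047.
Sequent-depth ratio: y₂/y₁ = ½[√(1 + 8Fr₁²) − 1] = ½[√293.49 − 1] = 8.066.
y₂ = 8.066 × 0.1013 = 0.8171 m.
Tailwater y_tw = 0.9856 m: y_tw > y₂, so the jump is submerged.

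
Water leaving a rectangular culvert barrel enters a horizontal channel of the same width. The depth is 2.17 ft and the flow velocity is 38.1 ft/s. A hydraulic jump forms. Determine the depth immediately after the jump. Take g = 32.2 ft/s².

y₂ = 12.9 ft

Fr₁ = V₁/√(g·y₁) = 38.1/√(32.2×2.17) = 4.56.
Conjugate-depth relation: y₂/y₁ = ½[√(1 + 8Fr₁²) − 1] = ½[√167.2 − 1] = 5.97.
y₂ = 5.97 × 2.17 = 12.9 ft.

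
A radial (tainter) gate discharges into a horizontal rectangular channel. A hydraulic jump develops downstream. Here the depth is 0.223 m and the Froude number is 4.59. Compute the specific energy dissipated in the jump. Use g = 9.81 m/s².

ΔE = 1.17 m

Fr₁ = 4.59 (given).
Bélanger equation: y₂/y₁ = ½[√(1 + 8Fr₁²) − 1] = ½[√169.5 − 1] = 6.01.
y₂ = 6.01 × 0.223 = 1.34 m.
V₁ = Fr₁·√(g·y₁) = 4.59×√(9.81×0.223) = 6.79 m/s; q = V₁·y₁ = 1.51 m²/s. V₂ = q/y₂ = 1.51/1.34 = 1.13 m/s. E₁ = y₁ + V₁²/2g = 2.57 m; E₂ = y₂ + V₂²/2g = 1.41 m. ΔE = E₁ − E₂ = 1.17 m.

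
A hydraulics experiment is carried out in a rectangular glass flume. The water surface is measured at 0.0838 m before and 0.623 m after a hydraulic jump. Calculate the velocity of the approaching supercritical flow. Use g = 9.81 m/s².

For a rectangular channel the momentum equation gives q² = ½·g·y₁·y₂·(y₁ + y₂) = ½×9.81×0.0838×0.623×0.707 = 0.181.
q = √0.181 = 0.425 m²/s.
V₁ = q/y₁ = 0.425/0.0838 = 5.08 m/s.

V₁ = 5.08 m/s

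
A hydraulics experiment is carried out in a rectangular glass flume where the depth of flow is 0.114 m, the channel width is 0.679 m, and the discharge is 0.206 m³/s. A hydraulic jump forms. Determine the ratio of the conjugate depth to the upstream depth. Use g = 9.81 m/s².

q = Q/b = 0.206/0.679 = 0.303 m²/s; V₁ = q/y₁ = 2.66 m/s. Fr₁ = V₁/√(g·y₁) = 2.52.
Sequent-depth ratio: y₂/y₁ = ½[√(1 + 8Fr₁²) − 1] = ½[√51.66 − 1] = 3.09.

y₂/y₁ = 3.09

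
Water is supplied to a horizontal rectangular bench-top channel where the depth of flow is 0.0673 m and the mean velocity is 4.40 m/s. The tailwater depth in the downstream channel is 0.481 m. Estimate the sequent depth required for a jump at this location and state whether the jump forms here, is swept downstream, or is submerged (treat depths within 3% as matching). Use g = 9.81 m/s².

Fr₁ = V₁/√(g·y₁) = 4.40/√(9.81×0.0673) = 5.42.
Bélanger equation: y₂/y₁ = ½[√(1 + 8Fr₁²) − 1] = ½[√235.6 − 1] = 7.17.
y₂ = 7.17 × 0.0673 = 0.483 m.
Tailwater y_tw = 0.481 m: y_tw ≈ y₂, so the jump forms here.

y₂ = 0.483 m; the jump forms here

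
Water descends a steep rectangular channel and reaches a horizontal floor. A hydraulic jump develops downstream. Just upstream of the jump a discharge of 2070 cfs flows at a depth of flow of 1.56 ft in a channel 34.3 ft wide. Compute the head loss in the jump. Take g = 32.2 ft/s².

q = Q/b = 2070/34.3 = 60.3 ft²/s; V₁ = q/y₁ = 38.7 ft/s. Fr₁ = V₁/√(g·y₁) = 5.46.
Bélanger equation: y₂/y₁ = ½[√(1 + 8Fr₁²) − 1] = ½[√239.3 − 1] = 7.24.
y₂ = 7.24 × 1.56 = 11.3 ft.
Head loss: ΔE = (y₂ − y₁)³/(4y₁y₂) = (11.3 − 1.56)³/(4×1.56×11.3) = 920/70.4 = 13.1 ft.

ΔE = 13.1 ft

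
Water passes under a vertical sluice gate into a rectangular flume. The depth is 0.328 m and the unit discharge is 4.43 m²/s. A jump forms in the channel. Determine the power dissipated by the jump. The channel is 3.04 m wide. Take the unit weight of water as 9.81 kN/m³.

V₁ = q/y₁ = 4.43/0.328 = 13.5 m/s. Fr₁ = V₁/√(g·y₁) = 13.5/√(9.81×0.328) = 7.53.
By Bélanger, y₂/y₁ = ½[√(1 + 8Fr₁²) − 1] = ½[√454.5 − 1] = 10.2.
y₂ = 10.2 × 0.328 = 3.33 m.
Head loss: ΔE = (y₂ − y₁)³/(4y₁y₂) = (3.33 − 0.328)³/(4×0.328×3.33) = 27.1/4.37 = 6.20 m.
Q = q·b = 4.43 × 3.04 = 13.5 m³/s. P = γ·Q·ΔE = 9.81 × 13.5 × 6.20 = 819 kW.

P = 819 kW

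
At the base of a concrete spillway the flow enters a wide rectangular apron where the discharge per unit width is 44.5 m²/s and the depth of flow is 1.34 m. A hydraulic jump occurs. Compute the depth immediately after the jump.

V₁ = q/y₁ = 44.5/1.34 = 33.2 m/s. Fr₁ = V₁/√(g·y₁) = 33.2/√(9.81×1.34) = 9.16.
Bélanger equation: y₂/y₁ = ½[√(1 + 8Fr₁²) − 1] = ½[√672.2 − 1] = 12.5.
y₂ = 12.5 × 1.34 = 16.7 m.

y₂ = 16.7 m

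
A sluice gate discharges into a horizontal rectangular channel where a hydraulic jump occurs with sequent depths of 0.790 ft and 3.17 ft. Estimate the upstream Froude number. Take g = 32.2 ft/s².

Fr₁ = 3.17

For a rectangular channel the momentum equation gives q² = ½·g·y₁·y₂·(y₁ + y₂) = ½×32.2×0.790×3.17×3.96 = 160.
q = √160 = 12.6 ft²/s.
V₁ = q/y₁ = 16.0 ft/s; Fr₁ = V₁/√(g·y₁) = 3.17.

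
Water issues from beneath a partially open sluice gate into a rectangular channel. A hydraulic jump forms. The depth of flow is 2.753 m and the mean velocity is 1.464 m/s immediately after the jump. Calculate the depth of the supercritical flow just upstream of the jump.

y₁ = 0.3835 m

Fr₂ = V₂/√(g·y₂) = 1.464/√(9.81×2.753) = 0.2817.
The Bélanger relation is symmetric: y₁/y₂ = ½[√(1 + 8Fr₂²) − 1] = ½[√1.6349 − 1] = 0.1393.
y₁ = 0.1393 × 2.753 = 0.3835 m.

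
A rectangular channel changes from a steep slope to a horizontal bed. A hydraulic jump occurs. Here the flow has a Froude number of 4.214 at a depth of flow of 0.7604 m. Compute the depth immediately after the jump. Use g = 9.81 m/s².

Fr₁ = 4.214 (given).
Bélanger equation: y₂/y₁ = ½[√(1 + 8Fr₁²) − 1] = ½[√143.06 − 1] = 5.480.
y₂ = 5.480 × 0.7604 = 4.167 m.

y₂ = 4.167 m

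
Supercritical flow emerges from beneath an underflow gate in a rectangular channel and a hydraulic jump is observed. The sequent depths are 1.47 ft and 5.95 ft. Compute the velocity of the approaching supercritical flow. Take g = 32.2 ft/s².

For a rectangular channel the momentum equation gives q² = ½·g·y₁·y₂·(y₁ + y₂) = ½×32.2×1.47×5.95×7.42 = 1045.
q = √1045 = 32.3 ft²/s.
V₁ = q/y₁ = 32.3/1.47 = 22.0 ft/s.

V₁ = 22.0 ft/s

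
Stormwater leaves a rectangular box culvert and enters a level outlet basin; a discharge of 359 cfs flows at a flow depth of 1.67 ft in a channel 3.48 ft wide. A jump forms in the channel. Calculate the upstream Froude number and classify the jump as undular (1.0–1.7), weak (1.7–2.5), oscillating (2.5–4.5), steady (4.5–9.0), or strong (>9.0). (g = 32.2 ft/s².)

Fr₁ = 8.42; steady jump

q = Q/b = 359/3.48 = 103 ft²/s; V₁ = q/y₁ = 61.8 ft/s. Fr₁ = V₁/√(g·y₁) = 8.42.
Fr₁ = 8.42 lies in the steady range.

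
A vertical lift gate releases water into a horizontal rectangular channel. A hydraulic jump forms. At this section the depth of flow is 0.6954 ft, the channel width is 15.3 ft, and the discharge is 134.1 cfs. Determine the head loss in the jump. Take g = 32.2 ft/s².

q = Q/b = 134.1/15.3 = 8.765 ft²/s; V₁ = q/y₁ = 12.60 ft/s. Fr₁ = V₁/√(g·y₁) = 2.664.
From the momentum equation for a rectangular channel, y₂/y₁ = ½[√(1 + 8Fr₁²) − 1] = ½[√57.755 − 1] = 3.300.
y₂ = 3.300 × 0.6954 = 2.295 ft.
Head loss: ΔE = (y₂ − y₁)³/(4y₁y₂) = (2.295 − 0.6954)³/(4×0.6954×2.295) = 4.091/6.383 = 0.6409 ft.

ΔE = 0.6409 ft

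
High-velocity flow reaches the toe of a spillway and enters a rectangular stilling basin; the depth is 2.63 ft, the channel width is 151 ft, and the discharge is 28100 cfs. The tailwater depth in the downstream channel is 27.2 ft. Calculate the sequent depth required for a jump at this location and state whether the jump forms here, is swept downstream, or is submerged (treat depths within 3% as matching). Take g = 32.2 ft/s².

y₂ = 27.3 ft; the jump forms here

q = Q/b = 28100/151 = 186 ft²/s; V₁ = q/y₁ = 70.8 ft/s. Fr₁ = V₁/√(g·y₁) = 7.69.
Conjugate-depth relation: y₂/y₁ = ½[√(1 + 8Fr₁²) − 1] = ½[√474.0 − 1] = 10.4.
y₂ = 10.4 × 2.63 = 27.3 ft.
Tailwater y_tw = 27.2 ft: y_tw ≈ y₂, so the jump forms here.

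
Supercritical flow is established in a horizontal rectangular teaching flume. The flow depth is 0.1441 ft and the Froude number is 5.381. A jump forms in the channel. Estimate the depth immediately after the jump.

Fr₁ = 5.381 (given).
Conjugate-depth relation: y₂/y₁ = ½[√(1 + 8Fr₁²) − 1] = ½[√232.64 − 1] = 7.126.
y₂ = 7.126 × 0.1441 = 1.027 ft.

y₂ = 1.027 ft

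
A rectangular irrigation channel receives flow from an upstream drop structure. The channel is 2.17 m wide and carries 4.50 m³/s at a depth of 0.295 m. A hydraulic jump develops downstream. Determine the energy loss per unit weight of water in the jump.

q = Q/b = 4.50/2.17 = 2.07 m²/s; V₁ = q/y₁ = 7.03 m/s. Fr₁ = V₁/√(g·y₁) = 4.13.
Bélanger equation: y₂/y₁ = ½[√(1 + 8Fr₁²) − 1] = ½[√137.6 − 1] = 5.37.
y₂ = 5.37 × 0.295 = 1.58 m.
V₂ = q/y₂ = 2.07/1.58 = 1.31 m/s. E₁ = y₁ + V₁²/2g = 2.81 m; E₂ = y₂ + V₂²/2g = 1.67 m. ΔE = E₁ − E₂ = 1.14 m.

ΔE = 1.14 m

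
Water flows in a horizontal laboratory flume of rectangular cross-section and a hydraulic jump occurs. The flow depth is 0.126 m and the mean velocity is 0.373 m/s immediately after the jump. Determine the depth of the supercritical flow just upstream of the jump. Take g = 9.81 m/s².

Fr₂ = V₂/√(g·y₂) = 0.373/√(9.81×0.126) = 0.335.
Since the conjugate-depth ratio holds either way, y₁/y₂ = ½[√(1 + 8Fr₂²) − 1] = ½[√1.900 − 1] = 0.189.
y₁ = 0.189 × 0.126 = 0.0239 m.

y₁ = 0.0239 m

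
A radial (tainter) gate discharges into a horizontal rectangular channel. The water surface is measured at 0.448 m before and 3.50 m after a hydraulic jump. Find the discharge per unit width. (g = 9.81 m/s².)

For a rectangular channel the momentum equation gives q² = ½·g·y₁·y₂·(y₁ + y₂) = ½×9.81×0.448×3.50×3.95 = 30.4.
q = √30.4 = 5.51 m²/s.

q = 5.51 m²/s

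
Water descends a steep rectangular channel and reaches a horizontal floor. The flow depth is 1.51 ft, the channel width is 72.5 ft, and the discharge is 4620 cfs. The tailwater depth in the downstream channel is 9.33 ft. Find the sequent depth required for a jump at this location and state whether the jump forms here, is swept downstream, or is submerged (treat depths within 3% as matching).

q = Q/b = 4620/72.5 = 63.7 ft²/s; V₁ = q/y₁ = 42.2 ft/s. Fr₁ = V₁/√(g·y₁) = 6.05.
Bélanger equation: y₂/y₁ = ½[√(1 + 8Fr₁²) − 1] = ½[√294.0 − 1] = 8.07.
y₂ = 8.07 × 1.51 = 12.2 ft.
Tailwater y_tw = 9.33 ft: y_tw < y₂, so the jump is swept downstream.

y₂ = 12.2 ft; the jump is swept downstream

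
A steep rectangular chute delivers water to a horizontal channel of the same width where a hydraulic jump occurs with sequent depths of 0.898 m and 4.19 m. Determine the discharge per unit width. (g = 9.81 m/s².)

q = 9.69 m²/s

For a rectangular channel the momentum equation gives q² = ½·g·y₁·y₂·(y₁ + y₂) = ½×9.81×0.898×4.19×5.09 = 93.9.
q = √93.9 = 9.69 m²/s.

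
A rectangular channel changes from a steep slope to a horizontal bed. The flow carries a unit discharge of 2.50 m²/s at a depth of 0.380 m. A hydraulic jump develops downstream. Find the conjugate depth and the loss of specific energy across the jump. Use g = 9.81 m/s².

y₂ = 1.65 m; ΔE = 0.818 m

V₁ = q/y₁ = 2.50/0.380 = 6.58 m/s. Fr₁ = V₁/√(g·y₁) = 6.58/√(9.81×0.380) = 3.41.
From the momentum equation for a rectangular channel, y₂/y₁ = ½[√(1 + 8Fr₁²) − 1] = ½[√93.89 − 1] = 4.34.
y₂ = 4.34 × 0.380 = 1.65 m.
V₂ = q/y₂ = 2.50/1.65 = 1.51 m/s. E₁ = y₁ + V₁²/2g = 2.59 m; E₂ = y₂ + V₂²/2g = 1.77 m. ΔE = E₁ − E₂ = 0.818 m.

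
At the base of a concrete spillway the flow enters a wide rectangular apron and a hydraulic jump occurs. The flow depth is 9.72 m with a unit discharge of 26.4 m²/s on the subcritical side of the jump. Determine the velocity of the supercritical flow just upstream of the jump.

V₁ = 19.9 m/s

V₂ = q/y₂ = 26.4/9.72 = 2.72 m/s; Fr₂ = V₂/√(g·y₂) = 0.278.
Applying the sequent-depth relation in reverse, y₁/y₂ = ½[√(1 + 8Fr₂²) − 1] = ½[√1.619 − 1] = 0.136.
y₁ = 0.136 × 9.72 = 1.32 m.
V₁ = q/y₁ = 26.4/1.32 = 19.9 m/s.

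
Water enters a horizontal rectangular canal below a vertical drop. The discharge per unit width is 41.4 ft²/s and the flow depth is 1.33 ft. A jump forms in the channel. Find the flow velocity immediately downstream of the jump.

V₂ = 4.98 ft/s

V₁ = q/y₁ = 41.4/1.33 = 31.1 ft/s. Fr₁ = V₁/√(g·y₁) = 31.1/√(32.2×1.33) = 4.76.
Sequent-depth ratio: y₂/y₁ = ½[√(1 + 8Fr₁²) − 1] = ½[√182.0 − 1] = 6.25.
y₂ = 6.25 × 1.33 = 8.31 ft.
V₂ = q/y₂ = 41.4/8.31 = 4.98 ft/s.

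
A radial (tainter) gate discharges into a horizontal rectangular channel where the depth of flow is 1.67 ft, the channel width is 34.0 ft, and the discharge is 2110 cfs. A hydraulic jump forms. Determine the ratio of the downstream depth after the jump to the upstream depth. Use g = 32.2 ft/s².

y₂/y₁ = 6.68

q = Q/b = 2110/34.0 = 62.1 ft²/s; V₁ = q/y₁ = 37.2 ft/s. Fr₁ = V₁/√(g·y₁) = 5.07.
By Bélanger, y₂/y₁ = ½[√(1 + 8Fr₁²) − 1] = ½[√206.4 − 1] = 6.68.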